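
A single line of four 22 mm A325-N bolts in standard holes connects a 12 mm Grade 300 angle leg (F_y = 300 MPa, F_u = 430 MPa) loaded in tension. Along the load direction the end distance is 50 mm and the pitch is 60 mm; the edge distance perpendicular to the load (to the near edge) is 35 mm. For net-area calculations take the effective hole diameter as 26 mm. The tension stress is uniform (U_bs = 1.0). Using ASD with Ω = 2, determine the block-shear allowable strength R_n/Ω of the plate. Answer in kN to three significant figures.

272 kN

Shear plane L_v = 50 + 3·60 = 230 mm; A_gv = 230 × 12 = 2760 mm².
A_nv = (230 − 3.5·26) × 12 = 1668 mm².
A_nt = (35 − 0.5·26) × 12 = 264 mm².
0.6 F_u A_nv = 430.3 kN; 0.6 F_y A_gv = 496.8 kN → shear rupture governs the shear term.
R_n = 430.3 + 1.0 × 430 × 264 / 1000 = 543.9 kN.
Allowable strength R_n/Ω = 543.9 / 2 = 272 kN.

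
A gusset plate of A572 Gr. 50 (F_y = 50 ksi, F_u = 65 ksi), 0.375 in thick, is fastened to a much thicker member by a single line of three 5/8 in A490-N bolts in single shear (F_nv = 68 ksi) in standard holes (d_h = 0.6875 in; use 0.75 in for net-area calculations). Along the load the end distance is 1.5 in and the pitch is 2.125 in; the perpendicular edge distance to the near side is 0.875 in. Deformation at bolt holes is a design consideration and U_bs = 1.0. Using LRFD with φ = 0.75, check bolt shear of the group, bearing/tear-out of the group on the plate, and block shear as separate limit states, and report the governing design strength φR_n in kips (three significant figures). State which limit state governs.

46.9 kips (bolt shear governs)

Bolt shear: A_b = π·0.625²/4 = 0.3068 in²; R_n = 68 × 0.3068 × 3 × 1 = 62.59 kips → 0.75 × 62.59 = 46.9 kips.
Bearing: edge l_c = 1.156, r_n = 33.82 kips; interior l_c = 1.438, r_n = 36.56 kips; R_n = 33.82 + 2·36.56 = 106.9 kips → 80.2 kips.
Block shear: A_gv = 2.156, A_nv = 1.453, A_nt = 0.1875 in²; R_n = min(0.6F_uA_nv, 0.6F_yA_gv) + U_bs·F_u·A_nt = 68.86 kips → 51.6 kips.
Bolt shear governs: 46.9 kips.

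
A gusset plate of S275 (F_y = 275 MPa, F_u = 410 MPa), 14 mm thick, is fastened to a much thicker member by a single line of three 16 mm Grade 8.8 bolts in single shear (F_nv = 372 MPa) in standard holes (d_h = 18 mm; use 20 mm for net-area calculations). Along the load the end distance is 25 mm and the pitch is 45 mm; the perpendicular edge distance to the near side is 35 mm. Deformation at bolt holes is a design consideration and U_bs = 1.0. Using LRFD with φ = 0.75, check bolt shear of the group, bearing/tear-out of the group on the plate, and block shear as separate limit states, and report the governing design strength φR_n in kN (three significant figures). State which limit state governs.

168 kN (bolt shear governs)

Bolt shear: A_b = π·16²/4 = 201.1 mm²; R_n = 372 × 201.1 × 3 × 1 / 1000 = 224.4 kN → 0.75 × 224.4 = 168 kN.
Bearing: edge l_c = 16, r_n = 110.2 kN; interior l_c = 27, r_n = 186 kN; R_n = 110.2 + 2·186 = 482.2 kN → 362 kN.
Block shear: A_gv = 1610, A_nv = 910, A_nt = 350 mm²; R_n = min(0.6F_uA_nv, 0.6F_yA_gv) + U_bs·F_u·A_nt = 367.4 kN → 276 kN.
Bolt shear governs: 168 kN.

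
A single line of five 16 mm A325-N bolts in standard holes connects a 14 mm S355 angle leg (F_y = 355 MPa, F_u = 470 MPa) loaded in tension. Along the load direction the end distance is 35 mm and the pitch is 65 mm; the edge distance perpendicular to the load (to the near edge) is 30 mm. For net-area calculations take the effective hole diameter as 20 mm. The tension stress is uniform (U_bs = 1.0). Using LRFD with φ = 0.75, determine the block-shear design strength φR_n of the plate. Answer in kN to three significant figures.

706 kN

Shear plane L_v = 35 + 4·65 = 295 mm; A_gv = 295 × 14 = 4130 mm².
A_nv = (295 − 4.5·20) × 14 = 2870 mm².
A_nt = (30 − 0.5·20) × 14 = 280 mm².
0.6 F_u A_nv = 809.3 kN; 0.6 F_y A_gv = 879.7 kN → shear rupture governs the shear term.
R_n = 809.3 + 1.0 × 470 × 280 / 1000 = 940.9 kN.
Design strength φR_n = 0.75 × 940.9 = 706 kN.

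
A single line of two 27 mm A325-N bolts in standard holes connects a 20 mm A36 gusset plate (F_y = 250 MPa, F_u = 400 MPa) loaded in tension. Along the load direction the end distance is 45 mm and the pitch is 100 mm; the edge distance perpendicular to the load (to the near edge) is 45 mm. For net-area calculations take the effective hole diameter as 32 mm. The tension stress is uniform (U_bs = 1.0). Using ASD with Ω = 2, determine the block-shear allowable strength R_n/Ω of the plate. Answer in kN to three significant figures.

334 kN

Shear plane L_v = 45 + 1·100 = 145 mm; A_gv = 145 × 20 = 2900 mm².
A_nv = (145 − 1.5·32) × 20 = 1940 mm².
A_nt = (45 − 0.5·32) × 20 = 580 mm².
0.6 F_u A_nv = 465.6 kN; 0.6 F_y A_gv = 435 kN → shear yielding governs the shear term.
R_n = 435 + 1.0 × 400 × 580 / 1000 = 667 kN.
Allowable strength R_n/Ω = 667 / 2 = 334 kN.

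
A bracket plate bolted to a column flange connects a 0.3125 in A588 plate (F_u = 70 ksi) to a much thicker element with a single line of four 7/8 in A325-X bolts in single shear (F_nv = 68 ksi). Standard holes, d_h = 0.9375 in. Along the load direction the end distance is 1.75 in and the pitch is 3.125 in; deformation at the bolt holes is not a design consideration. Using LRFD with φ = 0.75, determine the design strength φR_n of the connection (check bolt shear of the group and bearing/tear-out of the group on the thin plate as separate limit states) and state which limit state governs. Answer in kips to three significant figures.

123 kips (bolt shear governs)

Bolt shear: A_b = π·0.875²/4 = 0.6013 in²; R_n = 68 × 0.6013 × 4 × 1 = 163.6 kips → 0.75 × 163.6 = 123 kips.
Bearing (1.5 l_c t F_u ≤ 3.0 d t F_u): upper limit = 3.0·0.875·0.3125·70 = 57.42 kips.
  Edge l_c = 1.75 − 0.9375/2 = 1.281 → r_n = 42.04 kips; interior l_c = 3.125 − 0.9375 = 2.188 → r_n = 57.42 kips.
  R_n,bearing = 1·42.04 + 3·57.42 = 214.3 kips → 0.75 × 214.3 = 161 kips.
Bolt shear governs: 123 kips.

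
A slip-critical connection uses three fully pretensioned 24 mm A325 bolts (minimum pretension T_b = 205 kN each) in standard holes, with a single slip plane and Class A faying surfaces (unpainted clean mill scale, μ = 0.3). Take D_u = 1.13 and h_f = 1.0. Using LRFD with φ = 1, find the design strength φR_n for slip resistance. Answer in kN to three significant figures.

208 kN

R_n = μ · D_u · h_f · T_b · n_s · n_b = 0.3 × 1.13 × 1.0 × 205 × 1 × 3 = 208.5 kN.
Design strength φR_n = 1 × 208.5 = 208 kN.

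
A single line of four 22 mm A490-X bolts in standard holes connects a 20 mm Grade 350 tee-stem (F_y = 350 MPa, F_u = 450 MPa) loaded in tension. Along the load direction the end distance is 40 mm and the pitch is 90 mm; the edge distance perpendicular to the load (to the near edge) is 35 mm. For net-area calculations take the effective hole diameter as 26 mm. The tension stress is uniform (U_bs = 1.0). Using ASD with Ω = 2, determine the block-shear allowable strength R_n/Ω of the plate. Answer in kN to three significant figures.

690 kN

Shear plane L_v = 40 + 3·90 = 310 mm; A_gv = 310 × 20 = 6200 mm².
A_nv = (310 − 3.5·26) × 20 = 4380 mm².
A_nt = (35 − 0.5·26) × 20 = 440 mm².
0.6 F_u A_nv = 1183 kN; 0.6 F_y A_gv = 1302 kN → shear rupture governs the shear term.
R_n = 1183 + 1.0 × 450 × 440 / 1000 = 1381 kN.
Allowable strength R_n/Ω = 1381 / 2 = 690 kN.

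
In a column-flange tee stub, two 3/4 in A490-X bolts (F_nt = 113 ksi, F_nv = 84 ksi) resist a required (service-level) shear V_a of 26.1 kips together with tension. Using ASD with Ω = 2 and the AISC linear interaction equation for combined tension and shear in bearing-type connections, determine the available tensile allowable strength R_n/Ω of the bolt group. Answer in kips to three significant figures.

29.8 kips

A_b = π·0.75²/4 = 0.4418 in²; f_rv = 26.1 / (2 × 0.4418) = 29.54 ksi.
F'_nt = 1.3 F_nt − (Ω F_nt / F_nv) f_rv = 1.3·113 − (2·113/84)·29.54 = 67.43 ksi, capped at F_nt → F'_nt = 67.43 ksi.
R_n = F'_nt · A_b · n = 67.43 × 0.4418 × 2 = 59.58 kips.
Allowable strength R_n/Ω = 59.58 / 2 = 29.8 kips.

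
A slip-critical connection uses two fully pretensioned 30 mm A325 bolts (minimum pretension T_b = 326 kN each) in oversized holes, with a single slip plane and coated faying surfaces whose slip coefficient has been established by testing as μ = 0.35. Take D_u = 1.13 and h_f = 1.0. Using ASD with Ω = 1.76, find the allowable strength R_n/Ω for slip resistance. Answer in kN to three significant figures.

147 kN

R_n = μ · D_u · h_f · T_b · n_s · n_b = 0.35 × 1.13 × 1.0 × 326 × 1 × 2 = 257.9 kN.
Allowable strength R_n/Ω = 257.9 / 1.76 = 147 kN.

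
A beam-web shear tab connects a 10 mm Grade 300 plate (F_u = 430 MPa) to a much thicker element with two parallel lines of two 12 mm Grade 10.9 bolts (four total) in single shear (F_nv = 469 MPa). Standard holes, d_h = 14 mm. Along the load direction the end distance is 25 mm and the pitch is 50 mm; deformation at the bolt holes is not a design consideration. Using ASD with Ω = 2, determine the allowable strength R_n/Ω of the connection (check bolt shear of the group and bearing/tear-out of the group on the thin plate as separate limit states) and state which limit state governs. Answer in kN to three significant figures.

Bolt shear: A_b = π·12²/4 = 113.1 mm²; R_n = 469 × 113.1 × 4 × 1 / 1000 = 212.2 kN → 212.2 / 2 = 106 kN.
Bearing (1.5 l_c t F_u ≤ 3.0 d t F_u): upper limit = 3.0·12·10·430 / 1000 = 154.8 kN.
  Edge l_c = 25 − 14/2 = 18 → r_n = 116.1 kN; interior l_c = 50 − 14 = 36 → r_n = 154.8 kN.
  R_n,bearing = 2·116.1 + 2·154.8 = 541.8 kN → 541.8 / 2 = 271 kN.
Bolt shear governs: 106 kN.

106 kN (bolt shear governs)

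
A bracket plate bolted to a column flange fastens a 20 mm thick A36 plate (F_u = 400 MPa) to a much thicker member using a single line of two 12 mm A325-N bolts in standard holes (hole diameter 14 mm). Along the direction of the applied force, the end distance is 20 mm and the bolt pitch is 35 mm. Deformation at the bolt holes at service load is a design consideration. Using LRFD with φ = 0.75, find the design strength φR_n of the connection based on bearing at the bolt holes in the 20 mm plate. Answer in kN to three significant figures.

Per bolt r_n = 1.2 l_c t F_u ≤ 2.4 d t F_u; upper limit = 2.4 × 12 × 20 × 400 / 1000 = 230.4 kN.
Edge bolt: l_c = 20 − 14/2 = 13 mm → 1.2 × 13 × 20 × 400 / 1000 = 124.8 → r_n = 124.8 kN.
Interior bolts: l_c = 35 − 14 = 21 mm → 1.2 × 21 × 20 × 400 / 1000 = 201.6 → r_n = 201.6 kN.
R_n = 1 × 124.8 + 1 × 201.6 = 326.4 kN.
Design strength φR_n = 0.75 × 326.4 = 245 kN.

245 kN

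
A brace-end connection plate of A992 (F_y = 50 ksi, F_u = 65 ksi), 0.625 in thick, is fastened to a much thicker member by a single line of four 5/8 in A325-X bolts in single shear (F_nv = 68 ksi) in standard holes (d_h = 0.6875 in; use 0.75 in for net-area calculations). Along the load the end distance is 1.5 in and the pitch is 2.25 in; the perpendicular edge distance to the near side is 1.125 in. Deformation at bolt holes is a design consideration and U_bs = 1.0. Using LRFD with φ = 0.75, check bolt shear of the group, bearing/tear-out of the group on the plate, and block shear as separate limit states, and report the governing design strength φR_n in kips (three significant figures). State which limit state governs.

Bolt shear: A_b = π·0.625²/4 = 0.3068 in²; R_n = 68 × 0.3068 × 4 × 1 = 83.45 kips → 0.75 × 83.45 = 62.6 kips.
Bearing: edge l_c = 1.156, r_n = 56.37 kips; interior l_c = 1.562, r_n = 60.94 kips; R_n = 56.37 + 3·60.94 = 239.2 kips → 179 kips.
Block shear: A_gv = 5.156, A_nv = 3.516, A_nt = 0.4688 in²; R_n = min(0.6F_uA_nv, 0.6F_yA_gv) + U_bs·F_u·A_nt = 167.6 kips → 126 kips.
Bolt shear governs: 62.6 kips.

62.6 kips (bolt shear governs)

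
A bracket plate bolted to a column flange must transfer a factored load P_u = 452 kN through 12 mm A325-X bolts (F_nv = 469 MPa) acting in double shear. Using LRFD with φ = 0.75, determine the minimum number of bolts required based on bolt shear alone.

6 bolts

A_b = π·12²/4 = 113.1 mm².
Per-bolt design strength φR_n = 0.75 × 469 × 113.1 × 2 / 1000 = 79.56 kN.
n ≥ 452 / 79.56 = 5.681 → use 6 bolts.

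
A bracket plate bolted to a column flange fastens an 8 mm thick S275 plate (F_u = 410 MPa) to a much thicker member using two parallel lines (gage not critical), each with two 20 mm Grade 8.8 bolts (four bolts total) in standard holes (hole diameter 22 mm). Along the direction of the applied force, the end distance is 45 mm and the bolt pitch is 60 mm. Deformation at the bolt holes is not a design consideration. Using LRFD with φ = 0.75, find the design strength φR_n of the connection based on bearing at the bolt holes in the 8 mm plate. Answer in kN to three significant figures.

531 kN

Per bolt r_n = 1.5 l_c t F_u ≤ 3.0 d t F_u; upper limit = 3.0 × 20 × 8 × 410 / 1000 = 196.8 kN.
Edge bolt: l_c = 45 − 22/2 = 34 mm → 1.5 × 34 × 8 × 410 / 1000 = 167.3 → r_n = 167.3 kN.
Interior bolts: l_c = 60 − 22 = 38 mm → 1.5 × 38 × 8 × 410 / 1000 = 187 → r_n = 187 kN.
R_n = 2 × 167.3 + 2 × 187 = 708.5 kN.
Design strength φR_n = 0.75 × 708.5 = 531 kN.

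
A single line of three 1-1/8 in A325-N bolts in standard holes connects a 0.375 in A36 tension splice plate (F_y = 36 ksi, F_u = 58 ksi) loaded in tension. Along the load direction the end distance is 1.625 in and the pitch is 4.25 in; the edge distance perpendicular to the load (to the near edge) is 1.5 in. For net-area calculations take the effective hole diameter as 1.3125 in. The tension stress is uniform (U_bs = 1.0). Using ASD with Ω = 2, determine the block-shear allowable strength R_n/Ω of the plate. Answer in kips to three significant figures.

50.2 kips

Shear plane L_v = 1.625 + 2·4.25 = 10.12 in; A_gv = 10.12 × 0.375 = 3.797 in².
A_nv = (10.12 − 2.5·1.3125) × 0.375 = 2.566 in².
A_nt = (1.5 − 0.5·1.3125) × 0.375 = 0.3164 in².
0.6 F_u A_nv = 89.31 kips; 0.6 F_y A_gv = 82.01 kips → shear yielding governs the shear term.
R_n = 82.01 + 1.0 × 58 × 0.3164 = 100.4 kips.
Allowable strength R_n/Ω = 100.4 / 2 = 50.2 kips.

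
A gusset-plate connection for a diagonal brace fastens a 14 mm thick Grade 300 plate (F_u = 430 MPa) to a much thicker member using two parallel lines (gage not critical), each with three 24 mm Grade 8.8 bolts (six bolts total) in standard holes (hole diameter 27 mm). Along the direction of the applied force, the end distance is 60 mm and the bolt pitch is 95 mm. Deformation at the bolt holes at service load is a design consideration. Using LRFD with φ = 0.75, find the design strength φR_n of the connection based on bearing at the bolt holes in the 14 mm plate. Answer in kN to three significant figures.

1540 kN

Per bolt r_n = 1.2 l_c t F_u ≤ 2.4 d t F_u; upper limit = 2.4 × 24 × 14 × 430 / 1000 = 346.8 kN.
Edge bolt: l_c = 60 − 27/2 = 46.5 mm → 1.2 × 46.5 × 14 × 430 / 1000 = 335.9 → r_n = 335.9 kN.
Interior bolts: l_c = 95 − 27 = 68 mm → 1.2 × 68 × 14 × 430 / 1000 = 491.2 → r_n = 346.8 kN.
R_n = 2 × 335.9 + 4 × 346.8 = 2059 kN.
Design strength φR_n = 0.75 × 2059 = 1540 kN.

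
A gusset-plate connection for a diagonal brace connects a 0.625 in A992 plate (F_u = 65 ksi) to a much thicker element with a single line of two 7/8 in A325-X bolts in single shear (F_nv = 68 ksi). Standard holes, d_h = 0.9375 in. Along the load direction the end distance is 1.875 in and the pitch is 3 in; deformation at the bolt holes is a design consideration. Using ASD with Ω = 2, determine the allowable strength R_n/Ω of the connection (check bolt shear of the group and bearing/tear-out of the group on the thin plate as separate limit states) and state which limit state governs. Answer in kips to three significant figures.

Bolt shear: A_b = π·0.875²/4 = 0.6013 in²; R_n = 68 × 0.6013 × 2 × 1 = 81.78 kips → 81.78 / 2 = 40.9 kips.
Bearing (1.2 l_c t F_u ≤ 2.4 d t F_u): upper limit = 2.4·0.875·0.625·65 = 85.31 kips.
  Edge l_c = 1.875 − 0.9375/2 = 1.406 → r_n = 68.55 kips; interior l_c = 3 − 0.9375 = 2.062 → r_n = 85.31 kips.
  R_n,bearing = 1·68.55 + 1·85.31 = 153.9 kips → 153.9 / 2 = 76.9 kips.
Bolt shear governs: 40.9 kips.

40.9 kips (bolt shear governs)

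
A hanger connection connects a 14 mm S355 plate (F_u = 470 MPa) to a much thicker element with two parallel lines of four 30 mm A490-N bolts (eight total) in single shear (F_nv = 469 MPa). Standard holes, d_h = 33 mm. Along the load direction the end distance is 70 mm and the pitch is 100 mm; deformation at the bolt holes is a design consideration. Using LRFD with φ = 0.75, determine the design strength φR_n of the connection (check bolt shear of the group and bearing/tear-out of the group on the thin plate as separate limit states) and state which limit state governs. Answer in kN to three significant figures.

1990 kN (bolt shear governs)

Bolt shear: A_b = π·30²/4 = 706.9 mm²; R_n = 469 × 706.9 × 8 × 1 / 1000 = 2652 kN → 0.75 × 2652 = 1990 kN.
Bearing (1.2 l_c t F_u ≤ 2.4 d t F_u): upper limit = 2.4·30·14·470 / 1000 = 473.8 kN.
  Edge l_c = 70 − 33/2 = 53.5 → r_n = 422.4 kN; interior l_c = 100 − 33 = 67 → r_n = 473.8 kN.
  R_n,bearing = 2·422.4 + 6·473.8 = 3687 kN → 0.75 × 3687 = 2770 kN.
Bolt shear governs: 1990 kN.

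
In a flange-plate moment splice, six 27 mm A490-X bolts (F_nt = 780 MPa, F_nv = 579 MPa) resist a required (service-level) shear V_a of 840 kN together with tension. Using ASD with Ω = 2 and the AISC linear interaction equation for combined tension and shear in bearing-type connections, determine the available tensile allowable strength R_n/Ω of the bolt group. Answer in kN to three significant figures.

A_b = π·27²/4 = 572.6 mm²; f_rv = 840 × 1000 / (6 × 572.6) = 244.5 MPa.
F'_nt = 1.3 F_nt − (Ω F_nt / F_nv) f_rv = 1.3·780 − (2·780/579)·244.5 = 355.2 MPa, capped at F_nt → F'_nt = 355.2 MPa.
R_n = F'_nt · A_b · n = 355.2 × 572.6 × 6 / 1000 = 1220 kN.
Allowable strength R_n/Ω = 1220 / 2 = 610 kN.

610 kN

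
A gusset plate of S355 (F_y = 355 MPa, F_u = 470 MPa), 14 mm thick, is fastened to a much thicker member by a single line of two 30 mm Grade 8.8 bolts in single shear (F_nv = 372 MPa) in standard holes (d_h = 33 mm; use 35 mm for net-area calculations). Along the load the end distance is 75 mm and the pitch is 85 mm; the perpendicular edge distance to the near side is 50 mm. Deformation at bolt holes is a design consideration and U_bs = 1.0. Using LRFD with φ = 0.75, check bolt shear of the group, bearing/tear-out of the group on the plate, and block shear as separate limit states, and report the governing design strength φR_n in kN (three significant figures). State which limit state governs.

394 kN (bolt shear governs)

Bolt shear: A_b = π·30²/4 = 706.9 mm²; R_n = 372 × 706.9 × 2 × 1 / 1000 = 525.9 kN → 0.75 × 525.9 = 394 kN.
Bearing: edge l_c = 58.5, r_n = 461.9 kN; interior l_c = 52, r_n = 410.6 kN; R_n = 461.9 + 1·410.6 = 872.5 kN → 654 kN.
Block shear: A_gv = 2240, A_nv = 1505, A_nt = 455 mm²; R_n = min(0.6F_uA_nv, 0.6F_yA_gv) + U_bs·F_u·A_nt = 638.3 kN → 479 kN.
Bolt shear governs: 394 kN.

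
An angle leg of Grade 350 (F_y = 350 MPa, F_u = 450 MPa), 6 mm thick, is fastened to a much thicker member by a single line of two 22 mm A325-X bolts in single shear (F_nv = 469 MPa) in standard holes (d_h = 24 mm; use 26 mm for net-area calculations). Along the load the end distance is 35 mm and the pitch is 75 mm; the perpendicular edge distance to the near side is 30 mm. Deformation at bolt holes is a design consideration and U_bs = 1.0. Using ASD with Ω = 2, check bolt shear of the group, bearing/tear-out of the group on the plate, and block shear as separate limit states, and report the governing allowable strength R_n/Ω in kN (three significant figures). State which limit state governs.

Bolt shear: A_b = π·22²/4 = 380.1 mm²; R_n = 469 × 380.1 × 2 × 1 / 1000 = 356.6 kN → 356.6 / 2 = 178 kN.
Bearing: edge l_c = 23, r_n = 74.52 kN; interior l_c = 51, r_n = 142.6 kN; R_n = 74.52 + 1·142.6 = 217.1 kN → 109 kN.
Block shear: A_gv = 660, A_nv = 426, A_nt = 102 mm²; R_n = min(0.6F_uA_nv, 0.6F_yA_gv) + U_bs·F_u·A_nt = 160.9 kN → 80.5 kN.
Block shear governs: 80.5 kN.

80.5 kN (block shear governs)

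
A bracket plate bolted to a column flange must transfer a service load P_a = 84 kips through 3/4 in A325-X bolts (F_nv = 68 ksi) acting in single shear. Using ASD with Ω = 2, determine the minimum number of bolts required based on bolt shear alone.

A_b = π·0.75²/4 = 0.4418 in².
Per-bolt allowable strength R_n/Ω = 68 × 0.4418 × 1 / 2 = 15.02 kips.
n ≥ 84 / 15.02 = 5.592 → use 6 bolts.

6 bolts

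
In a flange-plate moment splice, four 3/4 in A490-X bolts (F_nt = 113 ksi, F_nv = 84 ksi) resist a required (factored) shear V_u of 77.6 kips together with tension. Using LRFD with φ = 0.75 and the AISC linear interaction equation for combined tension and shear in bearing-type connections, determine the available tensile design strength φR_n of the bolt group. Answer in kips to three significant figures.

A_b = π·0.75²/4 = 0.4418 in²; f_rv = 77.6 / (4 × 0.4418) = 43.91 ksi.
F'_nt = 1.3 F_nt − (F_nt / φF_nv) f_rv = 1.3·113 − (113/(0.75·84))·43.91 = 68.14 ksi, capped at F_nt → F'_nt = 68.14 ksi.
R_n = F'_nt · A_b · n = 68.14 × 0.4418 × 4 = 120.4 kips.
Design strength φR_n = 0.75 × 120.4 = 90.3 kips.

90.3 kips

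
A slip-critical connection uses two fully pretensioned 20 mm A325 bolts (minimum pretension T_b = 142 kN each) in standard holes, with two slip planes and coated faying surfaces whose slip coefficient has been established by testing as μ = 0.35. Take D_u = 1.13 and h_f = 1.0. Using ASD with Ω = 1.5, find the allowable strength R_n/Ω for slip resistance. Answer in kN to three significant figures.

R_n = μ · D_u · h_f · T_b · n_s · n_b = 0.35 × 1.13 × 1.0 × 142 × 2 × 2 = 224.6 kN.
Allowable strength R_n/Ω = 224.6 / 1.5 = 150 kN.

150 kN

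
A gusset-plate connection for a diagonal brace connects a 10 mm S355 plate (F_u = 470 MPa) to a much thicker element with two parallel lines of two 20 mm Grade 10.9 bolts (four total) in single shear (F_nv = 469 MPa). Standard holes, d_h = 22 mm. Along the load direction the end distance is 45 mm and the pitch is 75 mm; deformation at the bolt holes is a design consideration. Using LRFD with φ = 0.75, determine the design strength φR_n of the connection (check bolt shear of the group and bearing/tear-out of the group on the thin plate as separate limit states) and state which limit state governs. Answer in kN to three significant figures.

Bolt shear: A_b = π·20²/4 = 314.2 mm²; R_n = 469 × 314.2 × 4 × 1 / 1000 = 589.4 kN → 0.75 × 589.4 = 442 kN.
Bearing (1.2 l_c t F_u ≤ 2.4 d t F_u): upper limit = 2.4·20·10·470 / 1000 = 225.6 kN.
  Edge l_c = 45 − 22/2 = 34 → r_n = 191.8 kN; interior l_c = 75 − 22 = 53 → r_n = 225.6 kN.
  R_n,bearing = 2·191.8 + 2·225.6 = 834.7 kN → 0.75 × 834.7 = 626 kN.
Bolt shear governs: 442 kN.

442 kN (bolt shear governs)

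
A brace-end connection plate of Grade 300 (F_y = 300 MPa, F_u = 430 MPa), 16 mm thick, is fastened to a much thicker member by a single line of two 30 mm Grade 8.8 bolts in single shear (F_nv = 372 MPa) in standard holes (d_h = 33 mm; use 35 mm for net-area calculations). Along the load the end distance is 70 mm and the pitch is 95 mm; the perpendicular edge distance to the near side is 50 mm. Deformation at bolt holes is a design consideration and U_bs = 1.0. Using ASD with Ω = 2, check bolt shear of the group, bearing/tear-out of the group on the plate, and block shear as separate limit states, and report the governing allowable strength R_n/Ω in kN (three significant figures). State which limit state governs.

Bolt shear: A_b = π·30²/4 = 706.9 mm²; R_n = 372 × 706.9 × 2 × 1 / 1000 = 525.9 kN → 525.9 / 2 = 263 kN.
Bearing: edge l_c = 53.5, r_n = 441.7 kN; interior l_c = 62, r_n = 495.4 kN; R_n = 441.7 + 1·495.4 = 937.1 kN → 469 kN.
Block shear: A_gv = 2640, A_nv = 1800, A_nt = 520 mm²; R_n = min(0.6F_uA_nv, 0.6F_yA_gv) + U_bs·F_u·A_nt = 688 kN → 344 kN.
Bolt shear governs: 263 kN.

263 kN (bolt shear governs)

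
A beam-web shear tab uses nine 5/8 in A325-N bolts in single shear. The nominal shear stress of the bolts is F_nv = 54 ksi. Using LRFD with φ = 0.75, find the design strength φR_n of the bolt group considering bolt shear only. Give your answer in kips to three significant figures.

112 kips

A_b = π × 0.625² / 4 = 0.3068 in².
R_n = F_nv · A_b · n · n_s = 54 × 0.3068 × 9 × 1 = 149.1 kips.
Design strength φR_n = 0.75 × 149.1 = 112 kips.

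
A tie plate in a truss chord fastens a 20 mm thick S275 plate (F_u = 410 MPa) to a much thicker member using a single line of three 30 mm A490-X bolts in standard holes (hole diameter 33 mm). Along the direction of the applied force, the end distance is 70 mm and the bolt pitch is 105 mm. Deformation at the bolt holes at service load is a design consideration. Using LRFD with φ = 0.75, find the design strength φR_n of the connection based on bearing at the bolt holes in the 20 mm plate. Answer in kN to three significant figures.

Per bolt r_n = 1.2 l_c t F_u ≤ 2.4 d t F_u; upper limit = 2.4 × 30 × 20 × 410 / 1000 = 590.4 kN.
Edge bolt: l_c = 70 − 33/2 = 53.5 mm → 1.2 × 53.5 × 20 × 410 / 1000 = 526.4 → r_n = 526.4 kN.
Interior bolts: l_c = 105 − 33 = 72 mm → 1.2 × 72 × 20 × 410 / 1000 = 708.5 → r_n = 590.4 kN.
R_n = 1 × 526.4 + 2 × 590.4 = 1707 kN.
Design strength φR_n = 0.75 × 1707 = 1280 kN.

1280 kN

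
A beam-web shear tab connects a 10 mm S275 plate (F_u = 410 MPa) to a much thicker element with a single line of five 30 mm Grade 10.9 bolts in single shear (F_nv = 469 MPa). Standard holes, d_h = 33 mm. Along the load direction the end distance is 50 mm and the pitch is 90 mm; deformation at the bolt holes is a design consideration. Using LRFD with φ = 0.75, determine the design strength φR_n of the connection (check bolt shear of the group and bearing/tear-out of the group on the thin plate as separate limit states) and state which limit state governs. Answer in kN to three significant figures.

Bolt shear: A_b = π·30²/4 = 706.9 mm²; R_n = 469 × 706.9 × 5 × 1 / 1000 = 1658 kN → 0.75 × 1658 = 1240 kN.
Bearing (1.2 l_c t F_u ≤ 2.4 d t F_u): upper limit = 2.4·30·10·410 / 1000 = 295.2 kN.
  Edge l_c = 50 − 33/2 = 33.5 → r_n = 164.8 kN; interior l_c = 90 − 33 = 57 → r_n = 280.4 kN.
  R_n,bearing = 1·164.8 + 4·280.4 = 1287 kN → 0.75 × 1287 = 965 kN.
Bearing governs: 965 kN.

965 kN (bearing governs)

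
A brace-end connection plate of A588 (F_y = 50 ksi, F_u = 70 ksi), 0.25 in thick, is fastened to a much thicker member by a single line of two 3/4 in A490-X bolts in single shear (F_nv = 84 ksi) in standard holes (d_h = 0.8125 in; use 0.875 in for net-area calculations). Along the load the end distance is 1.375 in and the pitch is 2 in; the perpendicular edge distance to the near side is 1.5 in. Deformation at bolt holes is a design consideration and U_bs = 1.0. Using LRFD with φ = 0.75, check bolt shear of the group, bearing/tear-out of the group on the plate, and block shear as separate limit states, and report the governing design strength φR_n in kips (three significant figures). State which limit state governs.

30.2 kips (block shear governs)

Bolt shear: A_b = π·0.75²/4 = 0.4418 in²; R_n = 84 × 0.4418 × 2 × 1 = 74.22 kips → 0.75 × 74.22 = 55.7 kips.
Bearing: edge l_c = 0.9688, r_n = 20.34 kips; interior l_c = 1.188, r_n = 24.94 kips; R_n = 20.34 + 1·24.94 = 45.28 kips → 34 kips.
Block shear: A_gv = 0.8438, A_nv = 0.5156, A_nt = 0.2656 in²; R_n = min(0.6F_uA_nv, 0.6F_yA_gv) + U_bs·F_u·A_nt = 40.25 kips → 30.2 kips.
Block shear governs: 30.2 kips.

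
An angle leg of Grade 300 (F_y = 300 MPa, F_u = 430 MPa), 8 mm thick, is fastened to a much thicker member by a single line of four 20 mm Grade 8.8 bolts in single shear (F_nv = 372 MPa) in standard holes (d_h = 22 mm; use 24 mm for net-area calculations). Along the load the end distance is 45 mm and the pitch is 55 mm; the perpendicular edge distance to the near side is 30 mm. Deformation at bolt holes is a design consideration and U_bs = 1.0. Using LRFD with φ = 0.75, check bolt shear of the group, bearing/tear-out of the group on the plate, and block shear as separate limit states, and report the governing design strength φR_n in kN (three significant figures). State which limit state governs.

241 kN (block shear governs)

Bolt shear: A_b = π·20²/4 = 314.2 mm²; R_n = 372 × 314.2 × 4 × 1 / 1000 = 467.5 kN → 0.75 × 467.5 = 351 kN.
Bearing: edge l_c = 34, r_n = 140.4 kN; interior l_c = 33, r_n = 136.2 kN; R_n = 140.4 + 3·136.2 = 549 kN → 412 kN.
Block shear: A_gv = 1680, A_nv = 1008, A_nt = 144 mm²; R_n = min(0.6F_uA_nv, 0.6F_yA_gv) + U_bs·F_u·A_nt = 322 kN → 241 kN.
Block shear governs: 241 kN.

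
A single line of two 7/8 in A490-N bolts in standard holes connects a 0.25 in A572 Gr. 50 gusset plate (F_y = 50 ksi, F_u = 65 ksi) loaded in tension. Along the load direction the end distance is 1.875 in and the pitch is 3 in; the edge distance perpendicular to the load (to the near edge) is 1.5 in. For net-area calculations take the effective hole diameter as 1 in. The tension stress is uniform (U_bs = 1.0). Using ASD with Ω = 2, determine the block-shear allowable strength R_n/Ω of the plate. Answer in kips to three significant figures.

Shear plane L_v = 1.875 + 1·3 = 4.875 in; A_gv = 4.875 × 0.25 = 1.219 in².
A_nv = (4.875 − 1.5·1) × 0.25 = 0.8438 in².
A_nt = (1.5 − 0.5·1) × 0.25 = 0.25 in².
0.6 F_u A_nv = 32.91 kips; 0.6 F_y A_gv = 36.56 kips → shear rupture governs the shear term.
R_n = 32.91 + 1.0 × 65 × 0.25 = 49.16 kips.
Allowable strength R_n/Ω = 49.16 / 2 = 24.6 kips.

24.6 kips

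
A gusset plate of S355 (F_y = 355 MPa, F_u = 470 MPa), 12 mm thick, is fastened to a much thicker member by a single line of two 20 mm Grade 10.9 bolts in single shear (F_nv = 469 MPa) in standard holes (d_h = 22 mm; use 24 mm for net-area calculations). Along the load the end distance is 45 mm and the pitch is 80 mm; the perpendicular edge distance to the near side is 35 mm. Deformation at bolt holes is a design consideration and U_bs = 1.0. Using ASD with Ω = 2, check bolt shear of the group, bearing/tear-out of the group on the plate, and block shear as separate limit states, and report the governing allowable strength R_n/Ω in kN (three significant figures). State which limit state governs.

147 kN (bolt shear governs)

Bolt shear: A_b = π·20²/4 = 314.2 mm²; R_n = 469 × 314.2 × 2 × 1 / 1000 = 294.7 kN → 294.7 / 2 = 147 kN.
Bearing: edge l_c = 34, r_n = 230.1 kN; interior l_c = 58, r_n = 270.7 kN; R_n = 230.1 + 1·270.7 = 500.8 kN → 250 kN.
Block shear: A_gv = 1500, A_nv = 1068, A_nt = 276 mm²; R_n = min(0.6F_uA_nv, 0.6F_yA_gv) + U_bs·F_u·A_nt = 430.9 kN → 215 kN.
Bolt shear governs: 147 kN.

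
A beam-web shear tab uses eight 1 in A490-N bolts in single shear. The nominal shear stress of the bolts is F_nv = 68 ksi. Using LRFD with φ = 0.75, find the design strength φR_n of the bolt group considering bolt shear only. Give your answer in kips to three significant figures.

A_b = π × 1² / 4 = 0.7854 in².
R_n = F_nv · A_b · n · n_s = 68 × 0.7854 × 8 × 1 = 427.3 kips.
Design strength φR_n = 0.75 × 427.3 = 320 kips.

320 kips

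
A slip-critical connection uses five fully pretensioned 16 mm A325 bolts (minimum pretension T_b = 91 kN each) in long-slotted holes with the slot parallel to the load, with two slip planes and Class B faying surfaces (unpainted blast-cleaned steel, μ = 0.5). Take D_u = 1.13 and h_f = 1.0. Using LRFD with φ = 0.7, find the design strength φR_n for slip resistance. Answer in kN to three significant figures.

R_n = μ · D_u · h_f · T_b · n_s · n_b = 0.5 × 1.13 × 1.0 × 91 × 2 × 5 = 514.1 kN.
Design strength φR_n = 0.7 × 514.1 = 360 kN.

360 kN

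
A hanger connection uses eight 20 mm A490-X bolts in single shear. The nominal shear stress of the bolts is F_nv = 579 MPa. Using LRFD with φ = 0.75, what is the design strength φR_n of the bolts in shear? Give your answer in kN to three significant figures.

1090 kN

A_b = π × 20² / 4 = 314.2 mm².
R_n = F_nv · A_b · n · n_s = 579 × 314.2 × 8 × 1 / 1000 = 1455 kN.
Design strength φR_n = 0.75 × 1455 = 1090 kN.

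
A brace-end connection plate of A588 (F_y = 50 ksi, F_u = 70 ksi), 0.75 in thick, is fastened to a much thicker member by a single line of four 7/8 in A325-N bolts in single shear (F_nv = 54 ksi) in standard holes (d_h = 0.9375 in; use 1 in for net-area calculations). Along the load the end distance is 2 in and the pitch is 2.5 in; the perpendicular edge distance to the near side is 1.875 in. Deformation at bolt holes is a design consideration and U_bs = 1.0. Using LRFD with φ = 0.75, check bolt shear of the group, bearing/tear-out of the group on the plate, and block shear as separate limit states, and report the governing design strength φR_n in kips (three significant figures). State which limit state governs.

97.4 kips (bolt shear governs)

Bolt shear: A_b = π·0.875²/4 = 0.6013 in²; R_n = 54 × 0.6013 × 4 × 1 = 129.9 kips → 0.75 × 129.9 = 97.4 kips.
Bearing: edge l_c = 1.531, r_n = 96.47 kips; interior l_c = 1.562, r_n = 98.44 kips; R_n = 96.47 + 3·98.44 = 391.8 kips → 294 kips.
Block shear: A_gv = 7.125, A_nv = 4.5, A_nt = 1.031 in²; R_n = min(0.6F_uA_nv, 0.6F_yA_gv) + U_bs·F_u·A_nt = 261.2 kips → 196 kips.
Bolt shear governs: 97.4 kips.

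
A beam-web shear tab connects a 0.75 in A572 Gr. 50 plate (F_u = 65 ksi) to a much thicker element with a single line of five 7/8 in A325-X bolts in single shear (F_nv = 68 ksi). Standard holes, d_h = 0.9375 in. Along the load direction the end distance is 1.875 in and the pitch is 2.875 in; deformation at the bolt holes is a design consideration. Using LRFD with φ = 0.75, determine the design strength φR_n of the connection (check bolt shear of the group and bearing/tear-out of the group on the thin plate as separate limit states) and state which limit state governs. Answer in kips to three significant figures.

Bolt shear: A_b = π·0.875²/4 = 0.6013 in²; R_n = 68 × 0.6013 × 5 × 1 = 204.4 kips → 0.75 × 204.4 = 153 kips.
Bearing (1.2 l_c t F_u ≤ 2.4 d t F_u): upper limit = 2.4·0.875·0.75·65 = 102.4 kips.
  Edge l_c = 1.875 − 0.9375/2 = 1.406 → r_n = 82.27 kips; interior l_c = 2.875 − 0.9375 = 1.938 → r_n = 102.4 kips.
  R_n,bearing = 1·82.27 + 4·102.4 = 491.8 kips → 0.75 × 491.8 = 369 kips.
Bolt shear governs: 153 kips.

153 kips (bolt shear governs)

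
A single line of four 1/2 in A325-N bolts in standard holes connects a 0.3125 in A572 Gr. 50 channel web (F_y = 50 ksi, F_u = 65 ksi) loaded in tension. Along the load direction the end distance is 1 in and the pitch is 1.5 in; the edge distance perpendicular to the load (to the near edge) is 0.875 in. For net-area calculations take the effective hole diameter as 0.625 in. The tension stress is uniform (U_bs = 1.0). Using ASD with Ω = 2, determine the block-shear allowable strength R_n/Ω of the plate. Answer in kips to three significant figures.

25.9 kips

Shear plane L_v = 1 + 3·1.5 = 5.5 in; A_gv = 5.5 × 0.3125 = 1.719 in².
A_nv = (5.5 − 3.5·0.625) × 0.3125 = 1.035 in².
A_nt = (0.875 − 0.5·0.625) × 0.3125 = 0.1758 in².
0.6 F_u A_nv = 40.37 kips; 0.6 F_y A_gv = 51.56 kips → shear rupture governs the shear term.
R_n = 40.37 + 1.0 × 65 × 0.1758 = 51.8 kips.
Allowable strength R_n/Ω = 51.8 / 2 = 25.9 kips.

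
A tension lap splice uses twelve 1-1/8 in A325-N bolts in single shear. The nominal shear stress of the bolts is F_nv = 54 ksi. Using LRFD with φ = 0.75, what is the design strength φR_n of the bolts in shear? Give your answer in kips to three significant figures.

483 kips

A_b = π × 1.125² / 4 = 0.994 in².
R_n = F_nv · A_b · n · n_s = 54 × 0.994 × 12 × 1 = 644.1 kips.
Design strength φR_n = 0.75 × 644.1 = 483 kips.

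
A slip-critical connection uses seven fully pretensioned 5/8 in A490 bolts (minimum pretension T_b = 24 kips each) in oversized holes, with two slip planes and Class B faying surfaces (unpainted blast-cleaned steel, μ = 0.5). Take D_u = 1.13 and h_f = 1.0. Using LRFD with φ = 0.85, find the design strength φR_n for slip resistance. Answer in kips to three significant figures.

161 kips

R_n = μ · D_u · h_f · T_b · n_s · n_b = 0.5 × 1.13 × 1.0 × 24 × 2 × 7 = 189.8 kips.
Design strength φR_n = 0.85 × 189.8 = 161 kips.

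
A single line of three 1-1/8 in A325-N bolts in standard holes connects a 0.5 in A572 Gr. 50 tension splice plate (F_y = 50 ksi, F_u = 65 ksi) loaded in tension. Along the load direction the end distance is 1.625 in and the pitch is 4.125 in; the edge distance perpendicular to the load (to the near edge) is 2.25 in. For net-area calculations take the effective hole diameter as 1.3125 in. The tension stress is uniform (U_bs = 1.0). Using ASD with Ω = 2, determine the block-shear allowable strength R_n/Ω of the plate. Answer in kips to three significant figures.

90.2 kips

Shear plane L_v = 1.625 + 2·4.125 = 9.875 in; A_gv = 9.875 × 0.5 = 4.938 in².
A_nv = (9.875 − 2.5·1.3125) × 0.5 = 3.297 in².
A_nt = (2.25 − 0.5·1.3125) × 0.5 = 0.7969 in².
0.6 F_u A_nv = 128.6 kips; 0.6 F_y A_gv = 148.1 kips → shear rupture governs the shear term.
R_n = 128.6 + 1.0 × 65 × 0.7969 = 180.4 kips.
Allowable strength R_n/Ω = 180.4 / 2 = 90.2 kips.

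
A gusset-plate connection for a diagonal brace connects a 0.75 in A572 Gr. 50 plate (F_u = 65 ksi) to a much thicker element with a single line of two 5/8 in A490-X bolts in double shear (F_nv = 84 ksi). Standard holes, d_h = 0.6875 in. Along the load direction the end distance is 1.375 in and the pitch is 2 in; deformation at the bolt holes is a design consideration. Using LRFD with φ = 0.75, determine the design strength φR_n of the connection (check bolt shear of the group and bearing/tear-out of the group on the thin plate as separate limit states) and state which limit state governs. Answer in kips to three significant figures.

77.3 kips (bolt shear governs)

Bolt shear: A_b = π·0.625²/4 = 0.3068 in²; R_n = 84 × 0.3068 × 2 × 2 = 103.1 kips → 0.75 × 103.1 = 77.3 kips.
Bearing (1.2 l_c t F_u ≤ 2.4 d t F_u): upper limit = 2.4·0.625·0.75·65 = 73.12 kips.
  Edge l_c = 1.375 − 0.6875/2 = 1.031 → r_n = 60.33 kips; interior l_c = 2 − 0.6875 = 1.312 → r_n = 73.12 kips.
  R_n,bearing = 1·60.33 + 1·73.12 = 133.5 kips → 0.75 × 133.5 = 100 kips.
Bolt shear governs: 77.3 kips.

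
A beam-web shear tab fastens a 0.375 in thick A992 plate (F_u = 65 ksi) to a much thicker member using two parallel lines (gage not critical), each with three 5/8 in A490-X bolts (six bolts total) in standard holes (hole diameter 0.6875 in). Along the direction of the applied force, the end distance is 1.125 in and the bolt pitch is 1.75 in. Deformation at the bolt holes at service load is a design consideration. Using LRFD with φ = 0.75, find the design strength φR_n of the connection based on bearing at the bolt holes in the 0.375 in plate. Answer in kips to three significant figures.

Per bolt r_n = 1.2 l_c t F_u ≤ 2.4 d t F_u; upper limit = 2.4 × 0.625 × 0.375 × 65 = 36.56 kips.
Edge bolt: l_c = 1.125 − 0.6875/2 = 0.7812 in → 1.2 × 0.7812 × 0.375 × 65 = 22.85 → r_n = 22.85 kips.
Interior bolts: l_c = 1.75 − 0.6875 = 1.062 in → 1.2 × 1.062 × 0.375 × 65 = 31.08 → r_n = 31.08 kips.
R_n = 2 × 22.85 + 4 × 31.08 = 170 kips.
Design strength φR_n = 0.75 × 170 = 128 kips.

128 kips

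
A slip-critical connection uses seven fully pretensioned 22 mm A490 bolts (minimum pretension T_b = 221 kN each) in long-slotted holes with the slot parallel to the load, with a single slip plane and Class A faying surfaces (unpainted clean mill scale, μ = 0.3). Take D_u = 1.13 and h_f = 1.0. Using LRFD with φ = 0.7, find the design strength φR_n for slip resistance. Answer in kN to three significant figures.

367 kN

R_n = μ · D_u · h_f · T_b · n_s · n_b = 0.3 × 1.13 × 1.0 × 221 × 1 × 7 = 524.4 kN.
Design strength φR_n = 0.7 × 524.4 = 367 kN.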